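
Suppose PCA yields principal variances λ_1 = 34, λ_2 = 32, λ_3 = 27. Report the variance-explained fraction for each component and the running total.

Step 1 — total variance = trace(Sigma) = Σ λ_i = 34 + 32 + 27 = 93.

Step 2 — fraction explained by component i = λ_i / Σ λ:
  PC1: 34/93 = 0.3656
  PC2: 32/93 = 0.3441
  PC3: 27/93 = 0.2903

Step 3 — cumulative fraction after k components = (λ_1 + ... + λ_k) / Σ λ:
  k = 1: 34/93 = 0.3656
  k = 2: (34 + 32)/93 = 66/93 = 0.7097
  k = 3: (34 + 32 + 27)/93 = 93/93 = 1

Summary (fraction, with percent):

explained: PC1 0.3656 (36.56%), PC2 0.3441 (34.41%), PC3 0.2903 (29.03%);  cumulative: 0.3656, 0.7097, 1


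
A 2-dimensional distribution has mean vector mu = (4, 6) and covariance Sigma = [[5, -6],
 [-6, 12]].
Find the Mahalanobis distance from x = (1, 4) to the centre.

Step 1 — centre the observation: (x - mu) = (-3, -2).

Step 2 — invert Sigma. det(Sigma) = 5·12 - (-6)² = 24.
  Sigma^{-1} = (1/det) · [[d, -b], [-b, a]] = [[0.5, 0.25],
 [0.25, 0.2083]].

Step 3 — form the quadratic (x - mu)^T · Sigma^{-1} · (x - mu):
  Sigma^{-1} · (x - mu) = (-2, -1.1667).
  (x - mu)^T · [Sigma^{-1} · (x - mu)] = (-3)·(-2) + (-2)·(-1.1667) = 8.3333.

Step 4 — take square root: d = √(8.3333) ≈ 2.8868.

d(x, mu) = √(8.3333) ≈ 2.8868


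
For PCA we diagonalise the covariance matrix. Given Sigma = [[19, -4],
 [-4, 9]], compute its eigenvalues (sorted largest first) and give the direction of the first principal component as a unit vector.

Step 1 — characteristic polynomial of 2×2 Sigma:
  det(Sigma - λI) = λ² - trace · λ + det = 0.
  trace = 19 + 9 = 28, det = 19·9 - (-4)² = 155.
Step 2 — discriminant:
  Δ = trace² - 4·det = 784 - 620 = 164.
Step 3 — eigenvalues:
  λ = (trace ± √Δ)/2 = (28 ± 12.8062)/2,
  λ_1 = 20.4031,  λ_2 = 7.5969.

Step 4 — unit eigenvector for λ_1: solve (Sigma - λ_1 I)v = 0. First row:
  (19 - 20.4031)·v_x + (-4)·v_y = 0, i.e. (-1.4031)·v_x + (-4)·v_y = 0,
  so v ∝ (b, λ_1 - a) = (-4, 1.4031); multiply by -1 so the first entry is positive: u = (4, -1.4031).
  ||u|| = √((4)² + (-1.4031)²) = √(17.9688) ≈ 4.239,
  v_1 = u/||u|| ≈ (0.9436, -0.331) (||v_1|| = 1).

λ_1 = 20.4031,  λ_2 = 7.5969;  v_1 ≈ (0.9436, -0.331)


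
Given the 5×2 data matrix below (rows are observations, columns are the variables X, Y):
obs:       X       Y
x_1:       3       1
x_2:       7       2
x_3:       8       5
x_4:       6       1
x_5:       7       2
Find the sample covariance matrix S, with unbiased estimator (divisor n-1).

Step 1 — column means:
  mean(X) = (3 + 7 + 8 + 6 + 7) / 5 = 31/5 = 6.2
  mean(Y) = (1 + 2 + 5 + 1 + 2) / 5 = 11/5 = 2.2

Step 2 — sample covariance S[i,j] = (1/(n-1)) · Σ_k (x_{k,i} - mean_i) · (x_{k,j} - mean_j), with n-1 = 4.
  S[X,X] = ((-3.2)·(-3.2) + (0.8)·(0.8) + (1.8)·(1.8) + (-0.2)·(-0.2) + (0.8)·(0.8)) / 4 = 14.8/4 = 3.7
  S[X,Y] = ((-3.2)·(-1.2) + (0.8)·(-0.2) + (1.8)·(2.8) + (-0.2)·(-1.2) + (0.8)·(-0.2)) / 4 = 8.8/4 = 2.2
  S[Y,Y] = ((-1.2)·(-1.2) + (-0.2)·(-0.2) + (2.8)·(2.8) + (-1.2)·(-1.2) + (-0.2)·(-0.2)) / 4 = 10.8/4 = 2.7

S is symmetric (S[j,i] = S[i,j]). Assembling:

S = [[3.7, 2.2],
 [2.2, 2.7]]


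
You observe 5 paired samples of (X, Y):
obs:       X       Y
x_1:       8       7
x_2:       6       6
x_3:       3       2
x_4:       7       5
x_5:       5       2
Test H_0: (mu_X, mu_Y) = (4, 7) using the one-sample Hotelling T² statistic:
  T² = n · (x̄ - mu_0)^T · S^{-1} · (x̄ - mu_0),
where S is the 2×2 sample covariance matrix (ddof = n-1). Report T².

Step 1 — sample mean vector:
  mean(X) = (8 + 6 + 3 + 7 + 5) / 5 = 29/5 = 5.8
  mean(Y) = (7 + 6 + 2 + 5 + 2) / 5 = 22/5 = 4.4
  x̄ = (5.8, 4.4),  deviation x̄ - mu_0 = (5.8, 4.4) - (4, 7) = (1.8, -2.6).

Step 2 — sample covariance matrix, S[i,j] = (1/(n-1)) · Σ_k (x_{k,i} - mean_i) · (x_{k,j} - mean_j), divisor n-1 = 4:
  S[X,X] = ((2.2)·(2.2) + (0.2)·(0.2) + (-2.8)·(-2.8) + (1.2)·(1.2) + (-0.8)·(-0.8)) / 4 = 14.8/4 = 3.7
  S[X,Y] = ((2.2)·(2.6) + (0.2)·(1.6) + (-2.8)·(-2.4) + (1.2)·(0.6) + (-0.8)·(-2.4)) / 4 = 15.4/4 = 3.85
  S[Y,Y] = ((2.6)·(2.6) + (1.6)·(1.6) + (-2.4)·(-2.4) + (0.6)·(0.6) + (-2.4)·(-2.4)) / 4 = 21.2/4 = 5.3
  S = [[3.7, 3.85],
 [3.85, 5.3]].

Step 3 — invert S. det(S) = 3.7·5.3 - (3.85)² = 4.7875.
  S^{-1} = (1/det) · [[d, -b], [-b, a]] = [[1.107, -0.8042],
 [-0.8042, 0.7728]].

Step 4 — quadratic form (x̄ - mu_0)^T · S^{-1} · (x̄ - mu_0):
  S^{-1} · (x̄ - mu_0) = (4.0836, -3.4569),
  (x̄ - mu_0)^T · [...] = (1.8)·(4.0836) + (-2.6)·(-3.4569) = 16.3384.

Step 5 — scale by n: T² = 5 · 16.3384 = 81.6919.

T² ≈ 81.6919


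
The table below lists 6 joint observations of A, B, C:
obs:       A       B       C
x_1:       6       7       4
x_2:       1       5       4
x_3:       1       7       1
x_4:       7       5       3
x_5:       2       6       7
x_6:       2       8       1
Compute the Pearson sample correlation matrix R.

Step 1 — column means:
  mean(A) = (6 + 1 + 1 + 7 + 2 + 2) / 6 = 19/6 = 3.1667
  mean(B) = (7 + 5 + 7 + 5 + 6 + 8) / 6 = 38/6 = 6.3333
  mean(C) = (4 + 4 + 1 + 3 + 7 + 1) / 6 = 20/6 = 3.3333

Step 2 — sample variances and covariances s[i,j] = (1/(n-1)) · Σ_k (x_{k,i} - mean_i) · (x_{k,j} - mean_j), with n-1 = 5:
  s[A,A] = ((2.8333)·(2.8333) + (-2.1667)·(-2.1667) + (-2.1667)·(-2.1667) + (3.8333)·(3.8333) + (-1.1667)·(-1.1667) + (-1.1667)·(-1.1667)) / 5 = 34.8333/5 = 6.9667
  s[A,B] = ((2.8333)·(0.6667) + (-2.1667)·(-1.3333) + (-2.1667)·(0.6667) + (3.8333)·(-1.3333) + (-1.1667)·(-0.3333) + (-1.1667)·(1.6667)) / 5 = -3.3333/5 = -0.6667
  s[A,C] = ((2.8333)·(0.6667) + (-2.1667)·(0.6667) + (-2.1667)·(-2.3333) + (3.8333)·(-0.3333) + (-1.1667)·(3.6667) + (-1.1667)·(-2.3333)) / 5 = 2.6667/5 = 0.5333
  s[B,B] = ((0.6667)·(0.6667) + (-1.3333)·(-1.3333) + (0.6667)·(0.6667) + (-1.3333)·(-1.3333) + (-0.3333)·(-0.3333) + (1.6667)·(1.6667)) / 5 = 7.3333/5 = 1.4667
  s[B,C] = ((0.6667)·(0.6667) + (-1.3333)·(0.6667) + (0.6667)·(-2.3333) + (-1.3333)·(-0.3333) + (-0.3333)·(3.6667) + (1.6667)·(-2.3333)) / 5 = -6.6667/5 = -1.3333
  s[C,C] = ((0.6667)·(0.6667) + (0.6667)·(0.6667) + (-2.3333)·(-2.3333) + (-0.3333)·(-0.3333) + (3.6667)·(3.6667) + (-2.3333)·(-2.3333)) / 5 = 25.3333/5 = 5.0667
  Sample standard deviations s_i = √(s[i,i]):
  s(A) = √(6.9667) = 2.6394
  s(B) = √(1.4667) = 1.2111
  s(C) = √(5.0667) = 2.2509

Step 3 — r_{ij} = s_{ij} / (s_i · s_j):
  r[A,A] = 1 (diagonal).
  r[A,B] = -0.6667 / (2.6394 · 1.2111) = -0.6667 / 3.1965 = -0.2086
  r[A,C] = 0.5333 / (2.6394 · 2.2509) = 0.5333 / 5.9412 = 0.0898
  r[B,B] = 1 (diagonal).
  r[B,C] = -1.3333 / (1.2111 · 2.2509) = -1.3333 / 2.726 = -0.4891
  r[C,C] = 1 (diagonal).

R is symmetric with unit diagonal. Assembling:

R = [[1, -0.2086, 0.0898],
 [-0.2086, 1, -0.4891],
 [0.0898, -0.4891, 1]]


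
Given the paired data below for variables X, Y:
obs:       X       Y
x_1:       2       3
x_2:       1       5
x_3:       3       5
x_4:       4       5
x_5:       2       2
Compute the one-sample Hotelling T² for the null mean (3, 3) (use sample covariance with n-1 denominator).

Step 1 — sample mean vector:
  mean(X) = (2 + 1 + 3 + 4 + 2) / 5 = 12/5 = 2.4
  mean(Y) = (3 + 5 + 5 + 5 + 2) / 5 = 20/5 = 4
  x̄ = (2.4, 4),  deviation x̄ - mu_0 = (2.4, 4) - (3, 3) = (-0.6, 1).

Step 2 — sample covariance matrix, S[i,j] = (1/(n-1)) · Σ_k (x_{k,i} - mean_i) · (x_{k,j} - mean_j), divisor n-1 = 4:
  S[X,X] = ((-0.4)·(-0.4) + (-1.4)·(-1.4) + (0.6)·(0.6) + (1.6)·(1.6) + (-0.4)·(-0.4)) / 4 = 5.2/4 = 1.3
  S[X,Y] = ((-0.4)·(-1) + (-1.4)·(1) + (0.6)·(1) + (1.6)·(1) + (-0.4)·(-2)) / 4 = 2/4 = 0.5
  S[Y,Y] = ((-1)·(-1) + (1)·(1) + (1)·(1) + (1)·(1) + (-2)·(-2)) / 4 = 8/4 = 2
  S = [[1.3, 0.5],
 [0.5, 2]].

Step 3 — invert S. det(S) = 1.3·2 - (0.5)² = 2.35.
  S^{-1} = (1/det) · [[d, -b], [-b, a]] = [[0.8511, -0.2128],
 [-0.2128, 0.5532]].

Step 4 — quadratic form (x̄ - mu_0)^T · S^{-1} · (x̄ - mu_0):
  S^{-1} · (x̄ - mu_0) = (-0.7234, 0.6809),
  (x̄ - mu_0)^T · [...] = (-0.6)·(-0.7234) + (1)·(0.6809) = 1.1149.

Step 5 — scale by n: T² = 5 · 1.1149 = 5.5745.

T² ≈ 5.5745


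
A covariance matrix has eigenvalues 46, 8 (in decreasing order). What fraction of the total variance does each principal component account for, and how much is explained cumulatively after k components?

Step 1 — total variance = trace(Sigma) = Σ λ_i = 46 + 8 = 54.

Step 2 — fraction explained by component i = λ_i / Σ λ:
  PC1: 46/54 = 0.8519
  PC2: 8/54 = 0.1481

Step 3 — cumulative fraction after k components = (λ_1 + ... + λ_k) / Σ λ:
  k = 1: 46/54 = 0.8519
  k = 2: (46 + 8)/54 = 54/54 = 1

Summary (fraction, with percent):

explained: PC1 0.8519 (85.19%), PC2 0.1481 (14.81%);  cumulative: 0.8519, 1


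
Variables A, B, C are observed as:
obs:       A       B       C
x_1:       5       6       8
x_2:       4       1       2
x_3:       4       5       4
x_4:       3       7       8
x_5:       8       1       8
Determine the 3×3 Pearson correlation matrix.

Step 1 — column means:
  mean(A) = (5 + 4 + 4 + 3 + 8) / 5 = 24/5 = 4.8
  mean(B) = (6 + 1 + 5 + 7 + 1) / 5 = 20/5 = 4
  mean(C) = (8 + 2 + 4 + 8 + 8) / 5 = 30/5 = 6

Step 2 — sample variances and covariances s[i,j] = (1/(n-1)) · Σ_k (x_{k,i} - mean_i) · (x_{k,j} - mean_j), with n-1 = 4:
  s[A,A] = ((0.2)·(0.2) + (-0.8)·(-0.8) + (-0.8)·(-0.8) + (-1.8)·(-1.8) + (3.2)·(3.2)) / 4 = 14.8/4 = 3.7
  s[A,B] = ((0.2)·(2) + (-0.8)·(-3) + (-0.8)·(1) + (-1.8)·(3) + (3.2)·(-3)) / 4 = -13/4 = -3.25
  s[A,C] = ((0.2)·(2) + (-0.8)·(-4) + (-0.8)·(-2) + (-1.8)·(2) + (3.2)·(2)) / 4 = 8/4 = 2
  s[B,B] = ((2)·(2) + (-3)·(-3) + (1)·(1) + (3)·(3) + (-3)·(-3)) / 4 = 32/4 = 8
  s[B,C] = ((2)·(2) + (-3)·(-4) + (1)·(-2) + (3)·(2) + (-3)·(2)) / 4 = 14/4 = 3.5
  s[C,C] = ((2)·(2) + (-4)·(-4) + (-2)·(-2) + (2)·(2) + (2)·(2)) / 4 = 32/4 = 8
  Sample standard deviations s_i = √(s[i,i]):
  s(A) = √(3.7) = 1.9235
  s(B) = √(8) = 2.8284
  s(C) = √(8) = 2.8284

Step 3 — r_{ij} = s_{ij} / (s_i · s_j):
  r[A,A] = 1 (diagonal).
  r[A,B] = -3.25 / (1.9235 · 2.8284) = -3.25 / 5.4406 = -0.5974
  r[A,C] = 2 / (1.9235 · 2.8284) = 2 / 5.4406 = 0.3676
  r[B,B] = 1 (diagonal).
  r[B,C] = 3.5 / (2.8284 · 2.8284) = 3.5 / 8 = 0.4375
  r[C,C] = 1 (diagonal).

R is symmetric with unit diagonal. Assembling:

R = [[1, -0.5974, 0.3676],
 [-0.5974, 1, 0.4375],
 [0.3676, 0.4375, 1]]


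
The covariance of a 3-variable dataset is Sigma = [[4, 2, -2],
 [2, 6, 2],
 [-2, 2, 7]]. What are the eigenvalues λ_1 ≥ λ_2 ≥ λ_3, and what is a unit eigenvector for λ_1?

Step 1 — characteristic polynomial p(λ) = det(λI - Sigma) = λ³ - tr·λ² + c_1·λ - det, where tr = trace, c_1 = sum of the principal 2×2 minors, det = det(Sigma):
  tr = 4 + 6 + 7 = 17,
  c_1 = (4·6 - (2)²) + (4·7 - (-2)²) + (6·7 - (2)²) = 20 + 24 + 38 = 82,
  det = 4·(6·7 - (2)²) - (2)·((2)·7 - (2)·(-2)) + (-2)·((2)·(2) - 6·(-2)) = 4·(38) - (2)·(18) + (-2)·(16) = 84.
  So p(λ) = λ³ - 17λ² + 82λ - 84.
Step 2 — look for an integer root (rational root theorem: any rational root is an integer divisor of 84). Testing λ = 7:
  p(7) = 343 - 833 + 574 - 84 = 0  ✓
  Dividing out (λ - 7): p(λ) = (λ - 7)(λ² - 10λ + 12).
Step 3 — remaining eigenvalues from the quadratic λ² - 10λ + 12 = 0:
  Δ = 10² - 4·12 = 100 - 48 = 52,  λ = (10 ± √52)/2 = (10 ± 7.2111)/2 ≈ 8.6056 or 1.3944.
  Sorted: λ_1 = 8.6056,  λ_2 = 7,  λ_3 = 1.3944  (check: sum = 17 = tr ✓).

Step 4 — unit eigenvector for λ_1 ≈ 8.6056: v spans the null space of (Sigma - λ_1 I), whose rows are
  r_1 = (-4.6056, 2, -2),  r_2 = (2, -2.6056, 2),  r_3 = (-2, 2, -1.6056).
  v is orthogonal to every row, so take v ∝ r_1 × r_2 = ((2)·(2) - (-2)·(-2.6056), (-2)·(2) - (-4.6056)·(2), (-4.6056)·(-2.6056) - (2)·(2)) ≈ (-1.2111, 5.2111, 8).
  Rescale (multiply by -1 so the first nonzero entry is positive): u = (1.2111, -5.2111, -8).
  ||u|| = √((1.2111)² + (-5.2111)² + (-8)²) = √(92.6224) ≈ 9.6241,  v_1 = u/||u|| ≈ (0.1258, -0.5415, -0.8313) (||v_1|| = 1).

λ_1 = 8.6056,  λ_2 = 7,  λ_3 = 1.3944;  v_1 ≈ (0.1258, -0.5415, -0.8313)


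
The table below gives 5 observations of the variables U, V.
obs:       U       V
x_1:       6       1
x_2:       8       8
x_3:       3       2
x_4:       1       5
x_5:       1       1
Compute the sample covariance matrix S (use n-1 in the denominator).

Step 1 — column means:
  mean(U) = (6 + 8 + 3 + 1 + 1) / 5 = 19/5 = 3.8
  mean(V) = (1 + 8 + 2 + 5 + 1) / 5 = 17/5 = 3.4

Step 2 — sample covariance S[i,j] = (1/(n-1)) · Σ_k (x_{k,i} - mean_i) · (x_{k,j} - mean_j), with n-1 = 4.
  S[U,U] = ((2.2)·(2.2) + (4.2)·(4.2) + (-0.8)·(-0.8) + (-2.8)·(-2.8) + (-2.8)·(-2.8)) / 4 = 38.8/4 = 9.7
  S[U,V] = ((2.2)·(-2.4) + (4.2)·(4.6) + (-0.8)·(-1.4) + (-2.8)·(1.6) + (-2.8)·(-2.4)) / 4 = 17.4/4 = 4.35
  S[V,V] = ((-2.4)·(-2.4) + (4.6)·(4.6) + (-1.4)·(-1.4) + (1.6)·(1.6) + (-2.4)·(-2.4)) / 4 = 37.2/4 = 9.3

S is symmetric (S[j,i] = S[i,j]). Assembling:

S = [[9.7, 4.35],
 [4.35, 9.3]]


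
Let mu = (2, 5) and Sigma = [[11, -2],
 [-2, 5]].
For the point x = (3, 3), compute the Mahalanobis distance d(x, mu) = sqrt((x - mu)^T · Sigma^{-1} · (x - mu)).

Step 1 — centre the observation: (x - mu) = (1, -2).

Step 2 — invert Sigma. det(Sigma) = 11·5 - (-2)² = 51.
  Sigma^{-1} = (1/det) · [[d, -b], [-b, a]] = [[0.098, 0.0392],
 [0.0392, 0.2157]].

Step 3 — form the quadratic (x - mu)^T · Sigma^{-1} · (x - mu):
  Sigma^{-1} · (x - mu) = (0.0196, -0.3922).
  (x - mu)^T · [Sigma^{-1} · (x - mu)] = (1)·(0.0196) + (-2)·(-0.3922) = 0.8039.

Step 4 — take square root: d = √(0.8039) ≈ 0.8966.

d(x, mu) = √(0.8039) ≈ 0.8966


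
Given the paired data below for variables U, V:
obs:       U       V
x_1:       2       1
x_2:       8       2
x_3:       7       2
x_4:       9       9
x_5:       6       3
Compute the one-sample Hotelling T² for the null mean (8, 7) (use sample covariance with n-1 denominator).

Step 1 — sample mean vector:
  mean(U) = (2 + 8 + 7 + 9 + 6) / 5 = 32/5 = 6.4
  mean(V) = (1 + 2 + 2 + 9 + 3) / 5 = 17/5 = 3.4
  x̄ = (6.4, 3.4),  deviation x̄ - mu_0 = (6.4, 3.4) - (8, 7) = (-1.6, -3.6).

Step 2 — sample covariance matrix, S[i,j] = (1/(n-1)) · Σ_k (x_{k,i} - mean_i) · (x_{k,j} - mean_j), divisor n-1 = 4:
  S[U,U] = ((-4.4)·(-4.4) + (1.6)·(1.6) + (0.6)·(0.6) + (2.6)·(2.6) + (-0.4)·(-0.4)) / 4 = 29.2/4 = 7.3
  S[U,V] = ((-4.4)·(-2.4) + (1.6)·(-1.4) + (0.6)·(-1.4) + (2.6)·(5.6) + (-0.4)·(-0.4)) / 4 = 22.2/4 = 5.55
  S[V,V] = ((-2.4)·(-2.4) + (-1.4)·(-1.4) + (-1.4)·(-1.4) + (5.6)·(5.6) + (-0.4)·(-0.4)) / 4 = 41.2/4 = 10.3
  S = [[7.3, 5.55],
 [5.55, 10.3]].

Step 3 — invert S. det(S) = 7.3·10.3 - (5.55)² = 44.3875.
  S^{-1} = (1/det) · [[d, -b], [-b, a]] = [[0.232, -0.125],
 [-0.125, 0.1645]].

Step 4 — quadratic form (x̄ - mu_0)^T · S^{-1} · (x̄ - mu_0):
  S^{-1} · (x̄ - mu_0) = (0.0789, -0.392),
  (x̄ - mu_0)^T · [...] = (-1.6)·(0.0789) + (-3.6)·(-0.392) = 1.285.

Step 5 — scale by n: T² = 5 · 1.285 = 6.4252.

T² ≈ 6.4252


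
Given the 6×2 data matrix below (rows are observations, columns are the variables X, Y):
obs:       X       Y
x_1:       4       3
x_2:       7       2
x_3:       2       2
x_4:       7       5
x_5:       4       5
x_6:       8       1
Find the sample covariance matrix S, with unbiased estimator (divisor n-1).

Step 1 — column means:
  mean(X) = (4 + 7 + 2 + 7 + 4 + 8) / 6 = 32/6 = 5.3333
  mean(Y) = (3 + 2 + 2 + 5 + 5 + 1) / 6 = 18/6 = 3

Step 2 — sample covariance S[i,j] = (1/(n-1)) · Σ_k (x_{k,i} - mean_i) · (x_{k,j} - mean_j), with n-1 = 5.
  S[X,X] = ((-1.3333)·(-1.3333) + (1.6667)·(1.6667) + (-3.3333)·(-3.3333) + (1.6667)·(1.6667) + (-1.3333)·(-1.3333) + (2.6667)·(2.6667)) / 5 = 27.3333/5 = 5.4667
  S[X,Y] = ((-1.3333)·(0) + (1.6667)·(-1) + (-3.3333)·(-1) + (1.6667)·(2) + (-1.3333)·(2) + (2.6667)·(-2)) / 5 = -3/5 = -0.6
  S[Y,Y] = ((0)·(0) + (-1)·(-1) + (-1)·(-1) + (2)·(2) + (2)·(2) + (-2)·(-2)) / 5 = 14/5 = 2.8

S is symmetric (S[j,i] = S[i,j]). Assembling:

S = [[5.4667, -0.6],
 [-0.6, 2.8]]


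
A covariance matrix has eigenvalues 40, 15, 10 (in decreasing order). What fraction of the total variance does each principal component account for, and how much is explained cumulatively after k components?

Step 1 — total variance = trace(Sigma) = Σ λ_i = 40 + 15 + 10 = 65.

Step 2 — fraction explained by component i = λ_i / Σ λ:
  PC1: 40/65 = 0.6154
  PC2: 15/65 = 0.2308
  PC3: 10/65 = 0.1538

Step 3 — cumulative fraction after k components = (λ_1 + ... + λ_k) / Σ λ:
  k = 1: 40/65 = 0.6154
  k = 2: (40 + 15)/65 = 55/65 = 0.8462
  k = 3: (40 + 15 + 10)/65 = 65/65 = 1

Summary (fraction, with percent):

explained: PC1 0.6154 (61.54%), PC2 0.2308 (23.08%), PC3 0.1538 (15.38%);  cumulative: 0.6154, 0.8462, 1


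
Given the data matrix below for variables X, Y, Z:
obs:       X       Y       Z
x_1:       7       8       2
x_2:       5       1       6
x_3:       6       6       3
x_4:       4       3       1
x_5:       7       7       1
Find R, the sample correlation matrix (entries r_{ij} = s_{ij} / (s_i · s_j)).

Step 1 — column means:
  mean(X) = (7 + 5 + 6 + 4 + 7) / 5 = 29/5 = 5.8
  mean(Y) = (8 + 1 + 6 + 3 + 7) / 5 = 25/5 = 5
  mean(Z) = (2 + 6 + 3 + 1 + 1) / 5 = 13/5 = 2.6

Step 2 — sample variances and covariances s[i,j] = (1/(n-1)) · Σ_k (x_{k,i} - mean_i) · (x_{k,j} - mean_j), with n-1 = 4:
  s[X,X] = ((1.2)·(1.2) + (-0.8)·(-0.8) + (0.2)·(0.2) + (-1.8)·(-1.8) + (1.2)·(1.2)) / 4 = 6.8/4 = 1.7
  s[X,Y] = ((1.2)·(3) + (-0.8)·(-4) + (0.2)·(1) + (-1.8)·(-2) + (1.2)·(2)) / 4 = 13/4 = 3.25
  s[X,Z] = ((1.2)·(-0.6) + (-0.8)·(3.4) + (0.2)·(0.4) + (-1.8)·(-1.6) + (1.2)·(-1.6)) / 4 = -2.4/4 = -0.6
  s[Y,Y] = ((3)·(3) + (-4)·(-4) + (1)·(1) + (-2)·(-2) + (2)·(2)) / 4 = 34/4 = 8.5
  s[Y,Z] = ((3)·(-0.6) + (-4)·(3.4) + (1)·(0.4) + (-2)·(-1.6) + (2)·(-1.6)) / 4 = -15/4 = -3.75
  s[Z,Z] = ((-0.6)·(-0.6) + (3.4)·(3.4) + (0.4)·(0.4) + (-1.6)·(-1.6) + (-1.6)·(-1.6)) / 4 = 17.2/4 = 4.3
  Sample standard deviations s_i = √(s[i,i]):
  s(X) = √(1.7) = 1.3038
  s(Y) = √(8.5) = 2.9155
  s(Z) = √(4.3) = 2.0736

Step 3 — r_{ij} = s_{ij} / (s_i · s_j):
  r[X,X] = 1 (diagonal).
  r[X,Y] = 3.25 / (1.3038 · 2.9155) = 3.25 / 3.8013 = 0.855
  r[X,Z] = -0.6 / (1.3038 · 2.0736) = -0.6 / 2.7037 = -0.2219
  r[Y,Y] = 1 (diagonal).
  r[Y,Z] = -3.75 / (2.9155 · 2.0736) = -3.75 / 6.0457 = -0.6203
  r[Z,Z] = 1 (diagonal).

R is symmetric with unit diagonal. Assembling:

R = [[1, 0.855, -0.2219],
 [0.855, 1, -0.6203],
 [-0.2219, -0.6203, 1]]


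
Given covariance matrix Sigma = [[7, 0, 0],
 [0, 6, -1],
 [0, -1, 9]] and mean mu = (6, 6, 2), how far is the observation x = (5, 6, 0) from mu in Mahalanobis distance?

Step 1 — centre the observation: (x - mu) = (-1, 0, -2).

Step 2 — invert Sigma (cofactor / det for 3×3, or solve directly):
  Sigma^{-1} = [[0.1429, 0, 0],
 [0, 0.1698, 0.0189],
 [0, 0.0189, 0.1132]].

Step 3 — form the quadratic (x - mu)^T · Sigma^{-1} · (x - mu):
  Sigma^{-1} · (x - mu) = (-0.1429, -0.0377, -0.2264).
  (x - mu)^T · [Sigma^{-1} · (x - mu)] = (-1)·(-0.1429) + (0)·(-0.0377) + (-2)·(-0.2264) = 0.5957.

Step 4 — take square root: d = √(0.5957) ≈ 0.7718.

d(x, mu) = √(0.5957) ≈ 0.7718


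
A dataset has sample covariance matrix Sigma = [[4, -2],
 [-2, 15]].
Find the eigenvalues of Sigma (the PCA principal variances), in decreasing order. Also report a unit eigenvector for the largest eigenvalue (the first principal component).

Step 1 — characteristic polynomial of 2×2 Sigma:
  det(Sigma - λI) = λ² - trace · λ + det = 0.
  trace = 4 + 15 = 19, det = 4·15 - (-2)² = 56.
Step 2 — discriminant:
  Δ = trace² - 4·det = 361 - 224 = 137.
Step 3 — eigenvalues:
  λ = (trace ± √Δ)/2 = (19 ± 11.7047)/2,
  λ_1 = 15.3523,  λ_2 = 3.6477.

Step 4 — unit eigenvector for λ_1: solve (Sigma - λ_1 I)v = 0. First row:
  (4 - 15.3523)·v_x + (-2)·v_y = 0, i.e. (-11.3523)·v_x + (-2)·v_y = 0,
  so v ∝ (b, λ_1 - a) = (-2, 11.3523); multiply by -1 so the first entry is positive: u = (2, -11.3523).
  ||u|| = √((2)² + (-11.3523)²) = √(132.8758) ≈ 11.5272,
  v_1 = u/||u|| ≈ (0.1735, -0.9848) (||v_1|| = 1).

λ_1 = 15.3523,  λ_2 = 3.6477;  v_1 ≈ (0.1735, -0.9848)


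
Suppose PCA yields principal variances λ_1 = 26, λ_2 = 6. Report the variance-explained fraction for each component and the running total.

Step 1 — total variance = trace(Sigma) = Σ λ_i = 26 + 6 = 32.

Step 2 — fraction explained by component i = λ_i / Σ λ:
  PC1: 26/32 = 0.8125
  PC2: 6/32 = 0.1875

Step 3 — cumulative fraction after k components = (λ_1 + ... + λ_k) / Σ λ:
  k = 1: 26/32 = 0.8125
  k = 2: (26 + 6)/32 = 32/32 = 1

Summary (fraction, with percent):

explained: PC1 0.8125 (81.25%), PC2 0.1875 (18.75%);  cumulative: 0.8125, 1


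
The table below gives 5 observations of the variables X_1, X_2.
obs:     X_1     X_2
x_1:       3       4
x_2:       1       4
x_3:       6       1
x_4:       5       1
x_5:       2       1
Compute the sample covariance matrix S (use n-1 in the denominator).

Step 1 — column means:
  mean(X_1) = (3 + 1 + 6 + 5 + 2) / 5 = 17/5 = 3.4
  mean(X_2) = (4 + 4 + 1 + 1 + 1) / 5 = 11/5 = 2.2

Step 2 — sample covariance S[i,j] = (1/(n-1)) · Σ_k (x_{k,i} - mean_i) · (x_{k,j} - mean_j), with n-1 = 4.
  S[X_1,X_1] = ((-0.4)·(-0.4) + (-2.4)·(-2.4) + (2.6)·(2.6) + (1.6)·(1.6) + (-1.4)·(-1.4)) / 4 = 17.2/4 = 4.3
  S[X_1,X_2] = ((-0.4)·(1.8) + (-2.4)·(1.8) + (2.6)·(-1.2) + (1.6)·(-1.2) + (-1.4)·(-1.2)) / 4 = -8.4/4 = -2.1
  S[X_2,X_2] = ((1.8)·(1.8) + (1.8)·(1.8) + (-1.2)·(-1.2) + (-1.2)·(-1.2) + (-1.2)·(-1.2)) / 4 = 10.8/4 = 2.7

S is symmetric (S[j,i] = S[i,j]). Assembling:

S = [[4.3, -2.1],
 [-2.1, 2.7]]


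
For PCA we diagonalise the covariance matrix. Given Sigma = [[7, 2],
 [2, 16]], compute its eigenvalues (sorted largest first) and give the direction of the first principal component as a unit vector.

Step 1 — characteristic polynomial of 2×2 Sigma:
  det(Sigma - λI) = λ² - trace · λ + det = 0.
  trace = 7 + 16 = 23, det = 7·16 - (2)² = 108.
Step 2 — discriminant:
  Δ = trace² - 4·det = 529 - 432 = 97.
Step 3 — eigenvalues:
  λ = (trace ± √Δ)/2 = (23 ± 9.8489)/2,
  λ_1 = 16.4244,  λ_2 = 6.5756.

Step 4 — unit eigenvector for λ_1: solve (Sigma - λ_1 I)v = 0. First row:
  (7 - 16.4244)·v_x + (2)·v_y = 0, i.e. (-9.4244)·v_x + (2)·v_y = 0,
  so v ∝ (b, λ_1 - a) = (2, 9.4244) = u.
  ||u|| = √((2)² + (9.4244)²) = √(92.8199) ≈ 9.6343,
  v_1 = u/||u|| ≈ (0.2076, 0.9782) (||v_1|| = 1).

λ_1 = 16.4244,  λ_2 = 6.5756;  v_1 ≈ (0.2076, 0.9782)


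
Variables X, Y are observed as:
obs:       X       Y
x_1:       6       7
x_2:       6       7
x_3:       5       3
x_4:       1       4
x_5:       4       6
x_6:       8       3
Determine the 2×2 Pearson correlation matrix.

Step 1 — column means:
  mean(X) = (6 + 6 + 5 + 1 + 4 + 8) / 6 = 30/6 = 5
  mean(Y) = (7 + 7 + 3 + 4 + 6 + 3) / 6 = 30/6 = 5

Step 2 — sample variances and covariances s[i,j] = (1/(n-1)) · Σ_k (x_{k,i} - mean_i) · (x_{k,j} - mean_j), with n-1 = 5:
  s[X,X] = ((1)·(1) + (1)·(1) + (0)·(0) + (-4)·(-4) + (-1)·(-1) + (3)·(3)) / 5 = 28/5 = 5.6
  s[X,Y] = ((1)·(2) + (1)·(2) + (0)·(-2) + (-4)·(-1) + (-1)·(1) + (3)·(-2)) / 5 = 1/5 = 0.2
  s[Y,Y] = ((2)·(2) + (2)·(2) + (-2)·(-2) + (-1)·(-1) + (1)·(1) + (-2)·(-2)) / 5 = 18/5 = 3.6
  Sample standard deviations s_i = √(s[i,i]):
  s(X) = √(5.6) = 2.3664
  s(Y) = √(3.6) = 1.8974

Step 3 — r_{ij} = s_{ij} / (s_i · s_j):
  r[X,X] = 1 (diagonal).
  r[X,Y] = 0.2 / (2.3664 · 1.8974) = 0.2 / 4.49 = 0.0445
  r[Y,Y] = 1 (diagonal).

R is symmetric with unit diagonal. Assembling:

R = [[1, 0.0445],
 [0.0445, 1]]


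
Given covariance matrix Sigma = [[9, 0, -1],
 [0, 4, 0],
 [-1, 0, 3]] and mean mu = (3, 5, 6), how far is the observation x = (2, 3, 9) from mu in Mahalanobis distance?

Step 1 — centre the observation: (x - mu) = (-1, -2, 3).

Step 2 — invert Sigma (cofactor / det for 3×3, or solve directly):
  Sigma^{-1} = [[0.1154, 0, 0.0385],
 [0, 0.25, 0],
 [0.0385, 0, 0.3462]].

Step 3 — form the quadratic (x - mu)^T · Sigma^{-1} · (x - mu):
  Sigma^{-1} · (x - mu) = (0, -0.5, 1).
  (x - mu)^T · [Sigma^{-1} · (x - mu)] = (-1)·(0) + (-2)·(-0.5) + (3)·(1) = 4.

Step 4 — take square root: d = √(4) ≈ 2.

d(x, mu) = √(4) ≈ 2


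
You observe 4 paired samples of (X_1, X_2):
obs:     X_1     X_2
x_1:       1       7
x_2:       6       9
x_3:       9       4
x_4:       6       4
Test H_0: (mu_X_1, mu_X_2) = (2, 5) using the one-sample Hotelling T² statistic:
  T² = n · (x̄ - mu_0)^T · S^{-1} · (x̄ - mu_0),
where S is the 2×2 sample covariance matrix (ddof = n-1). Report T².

Step 1 — sample mean vector:
  mean(X_1) = (1 + 6 + 9 + 6) / 4 = 22/4 = 5.5
  mean(X_2) = (7 + 9 + 4 + 4) / 4 = 24/4 = 6
  x̄ = (5.5, 6),  deviation x̄ - mu_0 = (5.5, 6) - (2, 5) = (3.5, 1).

Step 2 — sample covariance matrix, S[i,j] = (1/(n-1)) · Σ_k (x_{k,i} - mean_i) · (x_{k,j} - mean_j), divisor n-1 = 3:
  S[X_1,X_1] = ((-4.5)·(-4.5) + (0.5)·(0.5) + (3.5)·(3.5) + (0.5)·(0.5)) / 3 = 33/3 = 11
  S[X_1,X_2] = ((-4.5)·(1) + (0.5)·(3) + (3.5)·(-2) + (0.5)·(-2)) / 3 = -11/3 = -3.6667
  S[X_2,X_2] = ((1)·(1) + (3)·(3) + (-2)·(-2) + (-2)·(-2)) / 3 = 18/3 = 6
  S = [[11, -3.6667],
 [-3.6667, 6]].

Step 3 — invert S. det(S) = 11·6 - (-3.6667)² = 52.5556.
  S^{-1} = (1/det) · [[d, -b], [-b, a]] = [[0.1142, 0.0698],
 [0.0698, 0.2093]].

Step 4 — quadratic form (x̄ - mu_0)^T · S^{-1} · (x̄ - mu_0):
  S^{-1} · (x̄ - mu_0) = (0.4693, 0.4535),
  (x̄ - mu_0)^T · [...] = (3.5)·(0.4693) + (1)·(0.4535) = 2.0962.

Step 5 — scale by n: T² = 4 · 2.0962 = 8.3848.

T² ≈ 8.3848


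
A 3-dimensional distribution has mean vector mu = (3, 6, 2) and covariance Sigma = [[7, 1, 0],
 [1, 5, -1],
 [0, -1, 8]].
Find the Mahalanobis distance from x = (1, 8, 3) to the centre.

Step 1 — centre the observation: (x - mu) = (-2, 2, 1).

Step 2 — invert Sigma (cofactor / det for 3×3, or solve directly):
  Sigma^{-1} = [[0.1472, -0.0302, -0.0038],
 [-0.0302, 0.2113, 0.0264],
 [-0.0038, 0.0264, 0.1283]].

Step 3 — form the quadratic (x - mu)^T · Sigma^{-1} · (x - mu):
  Sigma^{-1} · (x - mu) = (-0.3585, 0.5094, 0.1887).
  (x - mu)^T · [Sigma^{-1} · (x - mu)] = (-2)·(-0.3585) + (2)·(0.5094) + (1)·(0.1887) = 1.9245.

Step 4 — take square root: d = √(1.9245) ≈ 1.3873.

d(x, mu) = √(1.9245) ≈ 1.3873


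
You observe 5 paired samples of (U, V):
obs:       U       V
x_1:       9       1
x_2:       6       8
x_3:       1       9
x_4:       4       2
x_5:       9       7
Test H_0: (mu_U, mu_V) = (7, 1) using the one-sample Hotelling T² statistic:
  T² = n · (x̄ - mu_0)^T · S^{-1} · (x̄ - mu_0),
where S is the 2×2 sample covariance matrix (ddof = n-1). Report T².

Step 1 — sample mean vector:
  mean(U) = (9 + 6 + 1 + 4 + 9) / 5 = 29/5 = 5.8
  mean(V) = (1 + 8 + 9 + 2 + 7) / 5 = 27/5 = 5.4
  x̄ = (5.8, 5.4),  deviation x̄ - mu_0 = (5.8, 5.4) - (7, 1) = (-1.2, 4.4).

Step 2 — sample covariance matrix, S[i,j] = (1/(n-1)) · Σ_k (x_{k,i} - mean_i) · (x_{k,j} - mean_j), divisor n-1 = 4:
  S[U,U] = ((3.2)·(3.2) + (0.2)·(0.2) + (-4.8)·(-4.8) + (-1.8)·(-1.8) + (3.2)·(3.2)) / 4 = 46.8/4 = 11.7
  S[U,V] = ((3.2)·(-4.4) + (0.2)·(2.6) + (-4.8)·(3.6) + (-1.8)·(-3.4) + (3.2)·(1.6)) / 4 = -19.6/4 = -4.9
  S[V,V] = ((-4.4)·(-4.4) + (2.6)·(2.6) + (3.6)·(3.6) + (-3.4)·(-3.4) + (1.6)·(1.6)) / 4 = 53.2/4 = 13.3
  S = [[11.7, -4.9],
 [-4.9, 13.3]].

Step 3 — invert S. det(S) = 11.7·13.3 - (-4.9)² = 131.6.
  S^{-1} = (1/det) · [[d, -b], [-b, a]] = [[0.1011, 0.0372],
 [0.0372, 0.0889]].

Step 4 — quadratic form (x̄ - mu_0)^T · S^{-1} · (x̄ - mu_0):
  S^{-1} · (x̄ - mu_0) = (0.0426, 0.3465),
  (x̄ - mu_0)^T · [...] = (-1.2)·(0.0426) + (4.4)·(0.3465) = 1.4736.

Step 5 — scale by n: T² = 5 · 1.4736 = 7.3678.

T² ≈ 7.3678


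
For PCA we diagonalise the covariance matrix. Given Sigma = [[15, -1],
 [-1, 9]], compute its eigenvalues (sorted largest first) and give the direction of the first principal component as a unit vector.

Step 1 — characteristic polynomial of 2×2 Sigma:
  det(Sigma - λI) = λ² - trace · λ + det = 0.
  trace = 15 + 9 = 24, det = 15·9 - (-1)² = 134.
Step 2 — discriminant:
  Δ = trace² - 4·det = 576 - 536 = 40.
Step 3 — eigenvalues:
  λ = (trace ± √Δ)/2 = (24 ± 6.3246)/2,
  λ_1 = 15.1623,  λ_2 = 8.8377.

Step 4 — unit eigenvector for λ_1: solve (Sigma - λ_1 I)v = 0. First row:
  (15 - 15.1623)·v_x + (-1)·v_y = 0, i.e. (-0.1623)·v_x + (-1)·v_y = 0,
  so v ∝ (b, λ_1 - a) = (-1, 0.1623); multiply by -1 so the first entry is positive: u = (1, -0.1623).
  ||u|| = √((1)² + (-0.1623)²) = √(1.0263) ≈ 1.0131,
  v_1 = u/||u|| ≈ (0.9871, -0.1602) (||v_1|| = 1).

λ_1 = 15.1623,  λ_2 = 8.8377;  v_1 ≈ (0.9871, -0.1602)


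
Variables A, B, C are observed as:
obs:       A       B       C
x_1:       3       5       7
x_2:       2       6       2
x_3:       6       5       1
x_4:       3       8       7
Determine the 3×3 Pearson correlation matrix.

Step 1 — column means:
  mean(A) = (3 + 2 + 6 + 3) / 4 = 14/4 = 3.5
  mean(B) = (5 + 6 + 5 + 8) / 4 = 24/4 = 6
  mean(C) = (7 + 2 + 1 + 7) / 4 = 17/4 = 4.25

Step 2 — sample variances and covariances s[i,j] = (1/(n-1)) · Σ_k (x_{k,i} - mean_i) · (x_{k,j} - mean_j), with n-1 = 3:
  s[A,A] = ((-0.5)·(-0.5) + (-1.5)·(-1.5) + (2.5)·(2.5) + (-0.5)·(-0.5)) / 3 = 9/3 = 3
  s[A,B] = ((-0.5)·(-1) + (-1.5)·(0) + (2.5)·(-1) + (-0.5)·(2)) / 3 = -3/3 = -1
  s[A,C] = ((-0.5)·(2.75) + (-1.5)·(-2.25) + (2.5)·(-3.25) + (-0.5)·(2.75)) / 3 = -7.5/3 = -2.5
  s[B,B] = ((-1)·(-1) + (0)·(0) + (-1)·(-1) + (2)·(2)) / 3 = 6/3 = 2
  s[B,C] = ((-1)·(2.75) + (0)·(-2.25) + (-1)·(-3.25) + (2)·(2.75)) / 3 = 6/3 = 2
  s[C,C] = ((2.75)·(2.75) + (-2.25)·(-2.25) + (-3.25)·(-3.25) + (2.75)·(2.75)) / 3 = 30.75/3 = 10.25
  Sample standard deviations s_i = √(s[i,i]):
  s(A) = √(3) = 1.7321
  s(B) = √(2) = 1.4142
  s(C) = √(10.25) = 3.2016

Step 3 — r_{ij} = s_{ij} / (s_i · s_j):
  r[A,A] = 1 (diagonal).
  r[A,B] = -1 / (1.7321 · 1.4142) = -1 / 2.4495 = -0.4082
  r[A,C] = -2.5 / (1.7321 · 3.2016) = -2.5 / 5.5453 = -0.4508
  r[B,B] = 1 (diagonal).
  r[B,C] = 2 / (1.4142 · 3.2016) = 2 / 4.5277 = 0.4417
  r[C,C] = 1 (diagonal).

R is symmetric with unit diagonal. Assembling:

R = [[1, -0.4082, -0.4508],
 [-0.4082, 1, 0.4417],
 [-0.4508, 0.4417, 1]]


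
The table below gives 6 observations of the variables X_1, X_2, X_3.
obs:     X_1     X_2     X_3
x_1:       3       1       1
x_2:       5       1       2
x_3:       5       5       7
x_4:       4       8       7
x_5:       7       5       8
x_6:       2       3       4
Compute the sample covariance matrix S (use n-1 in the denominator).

Step 1 — column means:
  mean(X_1) = (3 + 5 + 5 + 4 + 7 + 2) / 6 = 26/6 = 4.3333
  mean(X_2) = (1 + 1 + 5 + 8 + 5 + 3) / 6 = 23/6 = 3.8333
  mean(X_3) = (1 + 2 + 7 + 7 + 8 + 4) / 6 = 29/6 = 4.8333

Step 2 — sample covariance S[i,j] = (1/(n-1)) · Σ_k (x_{k,i} - mean_i) · (x_{k,j} - mean_j), with n-1 = 5.
  S[X_1,X_1] = ((-1.3333)·(-1.3333) + (0.6667)·(0.6667) + (0.6667)·(0.6667) + (-0.3333)·(-0.3333) + (2.6667)·(2.6667) + (-2.3333)·(-2.3333)) / 5 = 15.3333/5 = 3.0667
  S[X_1,X_2] = ((-1.3333)·(-2.8333) + (0.6667)·(-2.8333) + (0.6667)·(1.1667) + (-0.3333)·(4.1667) + (2.6667)·(1.1667) + (-2.3333)·(-0.8333)) / 5 = 6.3333/5 = 1.2667
  S[X_1,X_3] = ((-1.3333)·(-3.8333) + (0.6667)·(-2.8333) + (0.6667)·(2.1667) + (-0.3333)·(2.1667) + (2.6667)·(3.1667) + (-2.3333)·(-0.8333)) / 5 = 14.3333/5 = 2.8667
  S[X_2,X_2] = ((-2.8333)·(-2.8333) + (-2.8333)·(-2.8333) + (1.1667)·(1.1667) + (4.1667)·(4.1667) + (1.1667)·(1.1667) + (-0.8333)·(-0.8333)) / 5 = 36.8333/5 = 7.3667
  S[X_2,X_3] = ((-2.8333)·(-3.8333) + (-2.8333)·(-2.8333) + (1.1667)·(2.1667) + (4.1667)·(2.1667) + (1.1667)·(3.1667) + (-0.8333)·(-0.8333)) / 5 = 34.8333/5 = 6.9667
  S[X_3,X_3] = ((-3.8333)·(-3.8333) + (-2.8333)·(-2.8333) + (2.1667)·(2.1667) + (2.1667)·(2.1667) + (3.1667)·(3.1667) + (-0.8333)·(-0.8333)) / 5 = 42.8333/5 = 8.5667

S is symmetric (S[j,i] = S[i,j]). Assembling:

S = [[3.0667, 1.2667, 2.8667],
 [1.2667, 7.3667, 6.9667],
 [2.8667, 6.9667, 8.5667]]


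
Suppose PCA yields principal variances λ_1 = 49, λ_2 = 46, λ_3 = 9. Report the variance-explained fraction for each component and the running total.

Step 1 — total variance = trace(Sigma) = Σ λ_i = 49 + 46 + 9 = 104.

Step 2 — fraction explained by component i = λ_i / Σ λ:
  PC1: 49/104 = 0.4712
  PC2: 46/104 = 0.4423
  PC3: 9/104 = 0.0865

Step 3 — cumulative fraction after k components = (λ_1 + ... + λ_k) / Σ λ:
  k = 1: 49/104 = 0.4712
  k = 2: (49 + 46)/104 = 95/104 = 0.9135
  k = 3: (49 + 46 + 9)/104 = 104/104 = 1

Summary (fraction, with percent):

explained: PC1 0.4712 (47.12%), PC2 0.4423 (44.23%), PC3 0.0865 (8.65%);  cumulative: 0.4712, 0.9135, 1


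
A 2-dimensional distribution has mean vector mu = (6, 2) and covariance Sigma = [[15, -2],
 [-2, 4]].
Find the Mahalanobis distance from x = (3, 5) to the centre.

Step 1 — centre the observation: (x - mu) = (-3, 3).

Step 2 — invert Sigma. det(Sigma) = 15·4 - (-2)² = 56.
  Sigma^{-1} = (1/det) · [[d, -b], [-b, a]] = [[0.0714, 0.0357],
 [0.0357, 0.2679]].

Step 3 — form the quadratic (x - mu)^T · Sigma^{-1} · (x - mu):
  Sigma^{-1} · (x - mu) = (-0.1071, 0.6964).
  (x - mu)^T · [Sigma^{-1} · (x - mu)] = (-3)·(-0.1071) + (3)·(0.6964) = 2.4107.

Step 4 — take square root: d = √(2.4107) ≈ 1.5526.

d(x, mu) = √(2.4107) ≈ 1.5526


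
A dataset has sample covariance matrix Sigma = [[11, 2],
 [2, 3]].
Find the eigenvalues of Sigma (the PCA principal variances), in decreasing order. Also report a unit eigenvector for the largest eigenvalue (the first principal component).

Step 1 — characteristic polynomial of 2×2 Sigma:
  det(Sigma - λI) = λ² - trace · λ + det = 0.
  trace = 11 + 3 = 14, det = 11·3 - (2)² = 29.
Step 2 — discriminant:
  Δ = trace² - 4·det = 196 - 116 = 80.
Step 3 — eigenvalues:
  λ = (trace ± √Δ)/2 = (14 ± 8.9443)/2,
  λ_1 = 11.4721,  λ_2 = 2.5279.

Step 4 — unit eigenvector for λ_1: solve (Sigma - λ_1 I)v = 0. First row:
  (11 - 11.4721)·v_x + (2)·v_y = 0, i.e. (-0.4721)·v_x + (2)·v_y = 0,
  so v ∝ (b, λ_1 - a) = (2, 0.4721) = u.
  ||u|| = √((2)² + (0.4721)²) = √(4.2229) ≈ 2.055,
  v_1 = u/||u|| ≈ (0.9732, 0.2298) (||v_1|| = 1).

λ_1 = 11.4721,  λ_2 = 2.5279;  v_1 ≈ (0.9732, 0.2298)


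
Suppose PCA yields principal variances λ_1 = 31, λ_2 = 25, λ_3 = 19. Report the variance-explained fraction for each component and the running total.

Step 1 — total variance = trace(Sigma) = Σ λ_i = 31 + 25 + 19 = 75.

Step 2 — fraction explained by component i = λ_i / Σ λ:
  PC1: 31/75 = 0.4133
  PC2: 25/75 = 0.3333
  PC3: 19/75 = 0.2533

Step 3 — cumulative fraction after k components = (λ_1 + ... + λ_k) / Σ λ:
  k = 1: 31/75 = 0.4133
  k = 2: (31 + 25)/75 = 56/75 = 0.7467
  k = 3: (31 + 25 + 19)/75 = 75/75 = 1

Summary (fraction, with percent):

explained: PC1 0.4133 (41.33%), PC2 0.3333 (33.33%), PC3 0.2533 (25.33%);  cumulative: 0.4133, 0.7467, 1


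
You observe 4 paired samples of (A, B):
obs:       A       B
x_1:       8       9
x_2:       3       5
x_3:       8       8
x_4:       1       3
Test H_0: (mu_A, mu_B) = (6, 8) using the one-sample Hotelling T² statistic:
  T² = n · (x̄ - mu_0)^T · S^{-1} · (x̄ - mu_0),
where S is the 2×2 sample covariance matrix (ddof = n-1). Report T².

Step 1 — sample mean vector:
  mean(A) = (8 + 3 + 8 + 1) / 4 = 20/4 = 5
  mean(B) = (9 + 5 + 8 + 3) / 4 = 25/4 = 6.25
  x̄ = (5, 6.25),  deviation x̄ - mu_0 = (5, 6.25) - (6, 8) = (-1, -1.75).

Step 2 — sample covariance matrix, S[i,j] = (1/(n-1)) · Σ_k (x_{k,i} - mean_i) · (x_{k,j} - mean_j), divisor n-1 = 3:
  S[A,A] = ((3)·(3) + (-2)·(-2) + (3)·(3) + (-4)·(-4)) / 3 = 38/3 = 12.6667
  S[A,B] = ((3)·(2.75) + (-2)·(-1.25) + (3)·(1.75) + (-4)·(-3.25)) / 3 = 29/3 = 9.6667
  S[B,B] = ((2.75)·(2.75) + (-1.25)·(-1.25) + (1.75)·(1.75) + (-3.25)·(-3.25)) / 3 = 22.75/3 = 7.5833
  S = [[12.6667, 9.6667],
 [9.6667, 7.5833]].

Step 3 — invert S. det(S) = 12.6667·7.5833 - (9.6667)² = 2.6111.
  S^{-1} = (1/det) · [[d, -b], [-b, a]] = [[2.9043, -3.7021],
 [-3.7021, 4.8511]].

Step 4 — quadratic form (x̄ - mu_0)^T · S^{-1} · (x̄ - mu_0):
  S^{-1} · (x̄ - mu_0) = (3.5745, -4.7872),
  (x̄ - mu_0)^T · [...] = (-1)·(3.5745) + (-1.75)·(-4.7872) = 4.8032.

Step 5 — scale by n: T² = 4 · 4.8032 = 19.2128.

T² ≈ 19.2128


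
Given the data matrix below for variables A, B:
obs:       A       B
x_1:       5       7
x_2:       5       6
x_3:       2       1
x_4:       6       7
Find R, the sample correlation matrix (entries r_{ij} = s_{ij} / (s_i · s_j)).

Step 1 — column means:
  mean(A) = (5 + 5 + 2 + 6) / 4 = 18/4 = 4.5
  mean(B) = (7 + 6 + 1 + 7) / 4 = 21/4 = 5.25

Step 2 — sample variances and covariances s[i,j] = (1/(n-1)) · Σ_k (x_{k,i} - mean_i) · (x_{k,j} - mean_j), with n-1 = 3:
  s[A,A] = ((0.5)·(0.5) + (0.5)·(0.5) + (-2.5)·(-2.5) + (1.5)·(1.5)) / 3 = 9/3 = 3
  s[A,B] = ((0.5)·(1.75) + (0.5)·(0.75) + (-2.5)·(-4.25) + (1.5)·(1.75)) / 3 = 14.5/3 = 4.8333
  s[B,B] = ((1.75)·(1.75) + (0.75)·(0.75) + (-4.25)·(-4.25) + (1.75)·(1.75)) / 3 = 24.75/3 = 8.25
  Sample standard deviations s_i = √(s[i,i]):
  s(A) = √(3) = 1.7321
  s(B) = √(8.25) = 2.8723

Step 3 — r_{ij} = s_{ij} / (s_i · s_j):
  r[A,A] = 1 (diagonal).
  r[A,B] = 4.8333 / (1.7321 · 2.8723) = 4.8333 / 4.9749 = 0.9715
  r[B,B] = 1 (diagonal).

R is symmetric with unit diagonal. Assembling:

R = [[1, 0.9715],
 [0.9715, 1]]


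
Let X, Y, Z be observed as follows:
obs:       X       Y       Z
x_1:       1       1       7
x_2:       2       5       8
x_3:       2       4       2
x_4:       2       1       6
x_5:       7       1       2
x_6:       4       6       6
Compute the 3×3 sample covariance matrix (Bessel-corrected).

Step 1 — column means:
  mean(X) = (1 + 2 + 2 + 2 + 7 + 4) / 6 = 18/6 = 3
  mean(Y) = (1 + 5 + 4 + 1 + 1 + 6) / 6 = 18/6 = 3
  mean(Z) = (7 + 8 + 2 + 6 + 2 + 6) / 6 = 31/6 = 5.1667

Step 2 — sample covariance S[i,j] = (1/(n-1)) · Σ_k (x_{k,i} - mean_i) · (x_{k,j} - mean_j), with n-1 = 5.
  S[X,X] = ((-2)·(-2) + (-1)·(-1) + (-1)·(-1) + (-1)·(-1) + (4)·(4) + (1)·(1)) / 5 = 24/5 = 4.8
  S[X,Y] = ((-2)·(-2) + (-1)·(2) + (-1)·(1) + (-1)·(-2) + (4)·(-2) + (1)·(3)) / 5 = -2/5 = -0.4
  S[X,Z] = ((-2)·(1.8333) + (-1)·(2.8333) + (-1)·(-3.1667) + (-1)·(0.8333) + (4)·(-3.1667) + (1)·(0.8333)) / 5 = -16/5 = -3.2
  S[Y,Y] = ((-2)·(-2) + (2)·(2) + (1)·(1) + (-2)·(-2) + (-2)·(-2) + (3)·(3)) / 5 = 26/5 = 5.2
  S[Y,Z] = ((-2)·(1.8333) + (2)·(2.8333) + (1)·(-3.1667) + (-2)·(0.8333) + (-2)·(-3.1667) + (3)·(0.8333)) / 5 = 6/5 = 1.2
  S[Z,Z] = ((1.8333)·(1.8333) + (2.8333)·(2.8333) + (-3.1667)·(-3.1667) + (0.8333)·(0.8333) + (-3.1667)·(-3.1667) + (0.8333)·(0.8333)) / 5 = 32.8333/5 = 6.5667

S is symmetric (S[j,i] = S[i,j]). Assembling:

S = [[4.8, -0.4, -3.2],
 [-0.4, 5.2, 1.2],
 [-3.2, 1.2, 6.5667]]


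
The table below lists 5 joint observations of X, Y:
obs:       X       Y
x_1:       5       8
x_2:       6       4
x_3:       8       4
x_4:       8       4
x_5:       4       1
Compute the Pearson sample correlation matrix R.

Step 1 — column means:
  mean(X) = (5 + 6 + 8 + 8 + 4) / 5 = 31/5 = 6.2
  mean(Y) = (8 + 4 + 4 + 4 + 1) / 5 = 21/5 = 4.2

Step 2 — sample variances and covariances s[i,j] = (1/(n-1)) · Σ_k (x_{k,i} - mean_i) · (x_{k,j} - mean_j), with n-1 = 4:
  s[X,X] = ((-1.2)·(-1.2) + (-0.2)·(-0.2) + (1.8)·(1.8) + (1.8)·(1.8) + (-2.2)·(-2.2)) / 4 = 12.8/4 = 3.2
  s[X,Y] = ((-1.2)·(3.8) + (-0.2)·(-0.2) + (1.8)·(-0.2) + (1.8)·(-0.2) + (-2.2)·(-3.2)) / 4 = 1.8/4 = 0.45
  s[Y,Y] = ((3.8)·(3.8) + (-0.2)·(-0.2) + (-0.2)·(-0.2) + (-0.2)·(-0.2) + (-3.2)·(-3.2)) / 4 = 24.8/4 = 6.2
  Sample standard deviations s_i = √(s[i,i]):
  s(X) = √(3.2) = 1.7889
  s(Y) = √(6.2) = 2.49

Step 3 — r_{ij} = s_{ij} / (s_i · s_j):
  r[X,X] = 1 (diagonal).
  r[X,Y] = 0.45 / (1.7889 · 2.49) = 0.45 / 4.4542 = 0.101
  r[Y,Y] = 1 (diagonal).

R is symmetric with unit diagonal. Assembling:

R = [[1, 0.101],
 [0.101, 1]]
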